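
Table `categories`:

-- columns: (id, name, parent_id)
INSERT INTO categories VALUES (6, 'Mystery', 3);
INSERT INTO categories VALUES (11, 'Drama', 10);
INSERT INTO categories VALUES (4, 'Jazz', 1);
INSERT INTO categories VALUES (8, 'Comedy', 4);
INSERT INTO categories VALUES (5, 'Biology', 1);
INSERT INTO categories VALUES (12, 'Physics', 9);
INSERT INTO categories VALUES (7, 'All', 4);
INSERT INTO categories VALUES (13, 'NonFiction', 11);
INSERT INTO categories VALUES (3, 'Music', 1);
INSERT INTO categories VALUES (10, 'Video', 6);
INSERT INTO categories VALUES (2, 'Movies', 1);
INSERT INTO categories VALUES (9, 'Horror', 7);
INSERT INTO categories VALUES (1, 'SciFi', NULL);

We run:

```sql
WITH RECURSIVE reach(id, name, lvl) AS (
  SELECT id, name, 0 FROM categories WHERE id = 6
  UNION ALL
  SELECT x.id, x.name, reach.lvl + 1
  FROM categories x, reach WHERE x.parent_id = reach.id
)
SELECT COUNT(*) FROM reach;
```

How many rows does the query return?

Base: id=6 (Mystery) at lvl 0.
Iteration 1: rows with parent_id in {6} -> Video (id 10, lvl 1).
Iteration 2: rows with parent_id in {10} -> Drama (id 11, lvl 2).
Iteration 3: rows with parent_id in {11} -> NonFiction (id 13, lvl 3).
Iteration 4: no rows with parent_id in {13}; recursion stops.
Total rows emitted: 4.

4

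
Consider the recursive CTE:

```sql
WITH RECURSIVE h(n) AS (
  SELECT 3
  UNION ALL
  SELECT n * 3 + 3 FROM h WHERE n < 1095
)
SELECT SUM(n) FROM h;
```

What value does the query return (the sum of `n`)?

Base: n=3.
Iteration 1: 3 < 1095 holds -> n = 3 * 3 + 3 = 12.
Iteration 2: 12 < 1095 holds -> n = 12 * 3 + 3 = 39.
Iteration 3: 39 < 1095 holds -> n = 39 * 3 + 3 = 120.
Iteration 4: 120 < 1095 holds -> n = 120 * 3 + 3 = 363.
Iteration 5: 363 < 1095 holds -> n = 363 * 3 + 3 = 1092.
Iteration 6: 1092 < 1095 holds -> n = 1092 * 3 + 3 = 3279.
Iteration 7: 3279 < 1095 fails; recursion stops.
SUM(n) = 3 + 12 + 39 + 120 + 363 + 1092 + 3279 = 4908.

4908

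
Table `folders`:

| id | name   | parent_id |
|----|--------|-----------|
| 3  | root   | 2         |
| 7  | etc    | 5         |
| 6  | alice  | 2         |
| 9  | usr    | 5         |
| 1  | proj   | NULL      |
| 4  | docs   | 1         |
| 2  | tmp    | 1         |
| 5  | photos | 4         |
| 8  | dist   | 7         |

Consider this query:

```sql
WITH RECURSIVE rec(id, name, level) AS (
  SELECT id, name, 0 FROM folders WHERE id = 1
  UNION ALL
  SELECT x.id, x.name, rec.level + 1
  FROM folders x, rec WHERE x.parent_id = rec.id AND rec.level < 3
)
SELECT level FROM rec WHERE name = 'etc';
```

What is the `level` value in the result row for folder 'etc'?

Base: id=1 (proj) at level 0.
Iteration 1: rows with parent_id in {1} -> tmp (id 2, level 1), docs (id 4, level 1).
Iteration 2: rows with parent_id in {2,4} -> root (id 3, level 2), photos (id 5, level 2), alice (id 6, level 2).
Iteration 3: rows with parent_id in {3,5,6} -> etc (id 7, level 3), usr (id 9, level 3).
Iteration 4: level < 3 fails for all current rows; recursion stops.

3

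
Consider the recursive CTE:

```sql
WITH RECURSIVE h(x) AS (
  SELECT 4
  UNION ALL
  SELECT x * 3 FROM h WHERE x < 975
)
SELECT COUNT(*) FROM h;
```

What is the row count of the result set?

Base: x=4.
Iteration 1: 4 < 975 holds -> x = 4 * 3 = 12.
Iteration 2: 12 < 975 holds -> x = 12 * 3 = 36.
Iteration 3: 36 < 975 holds -> x = 36 * 3 = 108.
Iteration 4: 108 < 975 holds -> x = 108 * 3 = 324.
Iteration 5: 324 < 975 holds -> x = 324 * 3 = 972.
Iteration 6: 972 < 975 holds -> x = 972 * 3 = 2916.
Iteration 7: 2916 < 975 fails; recursion stops.
Total rows emitted: 7.

7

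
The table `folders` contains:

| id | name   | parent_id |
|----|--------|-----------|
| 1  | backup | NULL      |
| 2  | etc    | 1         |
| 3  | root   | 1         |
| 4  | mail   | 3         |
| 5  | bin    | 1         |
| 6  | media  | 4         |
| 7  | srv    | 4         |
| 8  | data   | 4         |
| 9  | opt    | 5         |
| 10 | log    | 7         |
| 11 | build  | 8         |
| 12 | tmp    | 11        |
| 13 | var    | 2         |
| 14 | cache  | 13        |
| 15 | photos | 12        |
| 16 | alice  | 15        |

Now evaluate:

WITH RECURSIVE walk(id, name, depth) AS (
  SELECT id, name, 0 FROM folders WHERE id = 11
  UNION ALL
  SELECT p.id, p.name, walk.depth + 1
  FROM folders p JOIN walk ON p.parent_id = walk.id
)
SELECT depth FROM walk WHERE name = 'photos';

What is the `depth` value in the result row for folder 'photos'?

2

Base: id=11 (build) at depth 0.
Iteration 1: rows with parent_id in {11} -> tmp (id 12, depth 1).
Iteration 2: rows with parent_id in {12} -> photos (id 15, depth 2).
Iteration 3: rows with parent_id in {15} -> alice (id 16, depth 3).
Iteration 4: no rows with parent_id in {16}; recursion stops.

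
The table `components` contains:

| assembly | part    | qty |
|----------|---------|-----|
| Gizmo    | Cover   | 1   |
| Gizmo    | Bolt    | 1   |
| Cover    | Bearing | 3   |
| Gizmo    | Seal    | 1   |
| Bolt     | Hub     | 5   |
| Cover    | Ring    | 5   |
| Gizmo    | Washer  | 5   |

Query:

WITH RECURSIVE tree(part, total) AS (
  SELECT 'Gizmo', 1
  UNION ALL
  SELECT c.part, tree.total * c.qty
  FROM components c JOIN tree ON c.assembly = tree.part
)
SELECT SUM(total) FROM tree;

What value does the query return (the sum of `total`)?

Base: (Gizmo, total=1).
Iteration 1: components of {Gizmo} -> Bolt = 1*1 = 1, Cover = 1*1 = 1, Seal = 1*1 = 1, Washer = 1*5 = 5.
Iteration 2: components of {Bolt,Cover,Seal,Washer} -> Bearing = 1*3 = 3, Hub = 1*5 = 5, Ring = 1*5 = 5.
Iteration 3: no further components; recursion stops.
SUM(total) = 1 + 1 + 1 + 1 + 5 + 3 + 5 + 5 = 22.

22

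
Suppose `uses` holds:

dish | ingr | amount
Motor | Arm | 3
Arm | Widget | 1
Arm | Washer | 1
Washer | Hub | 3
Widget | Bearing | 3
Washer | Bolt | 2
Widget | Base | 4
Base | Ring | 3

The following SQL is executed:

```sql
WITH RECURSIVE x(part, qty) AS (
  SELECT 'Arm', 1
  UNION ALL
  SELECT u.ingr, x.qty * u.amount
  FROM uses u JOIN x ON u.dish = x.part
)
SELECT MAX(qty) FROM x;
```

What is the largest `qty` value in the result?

Base: (Arm, qty=1).
Iteration 1: components of {Arm} -> Washer = 1*1 = 1, Widget = 1*1 = 1.
Iteration 2: components of {Washer,Widget} -> Base = 1*4 = 4, Bearing = 1*3 = 3, Bolt = 1*2 = 2, Hub = 1*3 = 3.
Iteration 3: components of {Base,Bearing,Bolt,Hub} -> Ring = 4*3 = 12.
Iteration 4: no further components; recursion stops.
qty values: 1, 1, 1, 3, 4, 3, 2, 12; the maximum is 12.

12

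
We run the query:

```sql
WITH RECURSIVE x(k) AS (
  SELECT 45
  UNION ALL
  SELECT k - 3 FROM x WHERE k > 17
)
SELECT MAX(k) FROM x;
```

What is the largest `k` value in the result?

45

Base: k=45.
Iteration 1: 45 > 17 holds -> k = 45 - 3 = 42.
Iteration 2: 42 > 17 holds -> k = 42 - 3 = 39.
Iteration 3: 39 > 17 holds -> k = 39 - 3 = 36.
Iteration 4: 36 > 17 holds -> k = 36 - 3 = 33.
Iteration 5: 33 > 17 holds -> k = 33 - 3 = 30.
Iteration 6: 30 > 17 holds -> k = 30 - 3 = 27.
Iteration 7: 27 > 17 holds -> k = 27 - 3 = 24.
Iteration 8: 24 > 17 holds -> k = 24 - 3 = 21.
Iteration 9: 21 > 17 holds -> k = 21 - 3 = 18.
Iteration 10: 18 > 17 holds -> k = 18 - 3 = 15.
Iteration 11: 15 > 17 fails; recursion stops.
k values: 45, 42, 39, 36, 33, 30, 27, 24, 21, 18, 15; the maximum is 45.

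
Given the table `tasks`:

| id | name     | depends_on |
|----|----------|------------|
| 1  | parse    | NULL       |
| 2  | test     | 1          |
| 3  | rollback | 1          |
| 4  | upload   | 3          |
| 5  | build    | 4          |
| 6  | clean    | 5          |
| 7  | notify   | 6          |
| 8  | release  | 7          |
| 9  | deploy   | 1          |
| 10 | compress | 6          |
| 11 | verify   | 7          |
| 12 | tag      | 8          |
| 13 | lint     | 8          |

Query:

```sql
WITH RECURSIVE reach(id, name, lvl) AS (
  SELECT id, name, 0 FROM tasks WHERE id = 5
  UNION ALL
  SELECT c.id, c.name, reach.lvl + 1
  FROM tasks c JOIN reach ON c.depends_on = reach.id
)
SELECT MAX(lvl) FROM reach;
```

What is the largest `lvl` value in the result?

4

Base: id=5 (build) at lvl 0.
Iteration 1: rows with depends_on in {5} -> clean (id 6, lvl 1).
Iteration 2: rows with depends_on in {6} -> notify (id 7, lvl 2), compress (id 10, lvl 2).
Iteration 3: rows with depends_on in {7,10} -> release (id 8, lvl 3), verify (id 11, lvl 3).
Iteration 4: rows with depends_on in {8,11} -> tag (id 12, lvl 4), lint (id 13, lvl 4).
Iteration 5: no rows with depends_on in {12,13}; recursion stops.
lvl values: 0, 1, 2, 2, 3, 3, 4, 4; the maximum is 4.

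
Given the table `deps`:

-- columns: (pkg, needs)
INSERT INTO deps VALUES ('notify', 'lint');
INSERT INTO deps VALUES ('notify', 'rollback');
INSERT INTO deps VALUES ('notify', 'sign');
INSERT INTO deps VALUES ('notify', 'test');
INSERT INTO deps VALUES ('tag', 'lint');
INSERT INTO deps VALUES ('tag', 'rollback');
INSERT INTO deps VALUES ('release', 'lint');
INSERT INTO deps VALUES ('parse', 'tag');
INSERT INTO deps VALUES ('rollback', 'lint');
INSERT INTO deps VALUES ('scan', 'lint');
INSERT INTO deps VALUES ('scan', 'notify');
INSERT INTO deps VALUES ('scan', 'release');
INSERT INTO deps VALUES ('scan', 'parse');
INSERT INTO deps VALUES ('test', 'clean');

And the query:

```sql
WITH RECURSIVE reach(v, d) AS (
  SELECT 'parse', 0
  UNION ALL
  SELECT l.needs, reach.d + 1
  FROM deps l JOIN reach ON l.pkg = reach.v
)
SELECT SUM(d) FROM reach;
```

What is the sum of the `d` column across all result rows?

Base: (parse, d=0).
Iteration 1: edges from {parse} -> (tag, d=1).
Iteration 2: edges from {tag} -> (lint, d=2), (rollback, d=2).
Iteration 3: edges from {lint,rollback} -> (lint, d=3).
Iteration 4: no outgoing edges from {lint}; recursion stops.
SUM(d) = 0 + 1 + 2 + 2 + 3 = 8.

8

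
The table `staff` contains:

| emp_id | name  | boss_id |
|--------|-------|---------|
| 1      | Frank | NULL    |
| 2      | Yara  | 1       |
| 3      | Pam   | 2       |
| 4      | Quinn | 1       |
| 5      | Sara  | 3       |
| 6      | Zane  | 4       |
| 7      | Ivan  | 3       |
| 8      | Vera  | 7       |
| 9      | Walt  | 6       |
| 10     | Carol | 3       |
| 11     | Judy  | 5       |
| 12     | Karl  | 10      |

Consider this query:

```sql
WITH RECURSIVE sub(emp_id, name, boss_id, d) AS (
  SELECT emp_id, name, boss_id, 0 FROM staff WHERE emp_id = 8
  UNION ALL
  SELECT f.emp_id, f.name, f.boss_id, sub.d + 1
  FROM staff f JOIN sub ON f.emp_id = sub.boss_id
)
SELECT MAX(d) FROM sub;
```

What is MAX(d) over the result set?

Base: emp_id=8 (Vera), boss_id=7, d 0.
Iteration 1: join on emp_id=7 -> Ivan (id 7, boss_id=3, d 1).
Iteration 2: join on emp_id=3 -> Pam (id 3, boss_id=2, d 2).
Iteration 3: join on emp_id=2 -> Yara (id 2, boss_id=1, d 3).
Iteration 4: join on emp_id=1 -> Frank (id 1, boss_id=NULL, d 4).
Iteration 5: boss_id is NULL; no match; recursion stops.
d values: 0, 1, 2, 3, 4; the maximum is 4.

4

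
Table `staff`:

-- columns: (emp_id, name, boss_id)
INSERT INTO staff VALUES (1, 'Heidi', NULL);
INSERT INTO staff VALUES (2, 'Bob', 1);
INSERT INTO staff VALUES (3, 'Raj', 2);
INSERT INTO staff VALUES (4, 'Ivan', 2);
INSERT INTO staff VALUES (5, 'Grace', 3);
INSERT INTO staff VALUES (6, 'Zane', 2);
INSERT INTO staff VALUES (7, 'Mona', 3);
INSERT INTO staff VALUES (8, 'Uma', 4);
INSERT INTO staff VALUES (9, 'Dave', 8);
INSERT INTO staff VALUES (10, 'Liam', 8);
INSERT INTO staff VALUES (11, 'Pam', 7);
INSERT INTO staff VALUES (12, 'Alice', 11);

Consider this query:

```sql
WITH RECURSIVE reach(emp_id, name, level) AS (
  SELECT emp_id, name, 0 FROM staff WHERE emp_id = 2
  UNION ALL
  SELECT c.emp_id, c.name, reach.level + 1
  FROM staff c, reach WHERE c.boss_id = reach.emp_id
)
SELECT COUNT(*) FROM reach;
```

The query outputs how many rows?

Base: emp_id=2 (Bob) at level 0.
Iteration 1: rows with boss_id in {2} -> Raj (id 3, level 1), Ivan (id 4, level 1), Zane (id 6, level 1).
Iteration 2: rows with boss_id in {3,4,6} -> Grace (id 5, level 2), Mona (id 7, level 2), Uma (id 8, level 2).
Iteration 3: rows with boss_id in {5,7,8} -> Dave (id 9, level 3), Liam (id 10, level 3), Pam (id 11, level 3).
Iteration 4: rows with boss_id in {9,10,11} -> Alice (id 12, level 4).
Iteration 5: no rows with boss_id in {12}; recursion stops.
Total rows emitted: 11.

11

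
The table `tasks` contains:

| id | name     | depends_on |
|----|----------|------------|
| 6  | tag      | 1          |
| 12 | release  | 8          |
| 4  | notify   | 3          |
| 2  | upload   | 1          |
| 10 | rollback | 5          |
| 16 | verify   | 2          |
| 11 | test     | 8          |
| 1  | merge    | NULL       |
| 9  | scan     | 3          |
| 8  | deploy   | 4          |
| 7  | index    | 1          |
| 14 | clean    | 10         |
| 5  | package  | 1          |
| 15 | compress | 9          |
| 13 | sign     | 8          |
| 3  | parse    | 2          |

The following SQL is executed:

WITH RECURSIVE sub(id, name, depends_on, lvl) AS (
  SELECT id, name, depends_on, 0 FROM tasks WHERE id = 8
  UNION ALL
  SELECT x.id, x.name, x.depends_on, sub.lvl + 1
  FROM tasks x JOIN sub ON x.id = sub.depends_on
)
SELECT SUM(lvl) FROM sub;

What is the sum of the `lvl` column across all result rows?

10

Base: id=8 (deploy), depends_on=4, lvl 0.
Iteration 1: join on id=4 -> notify (id 4, depends_on=3, lvl 1).
Iteration 2: join on id=3 -> parse (id 3, depends_on=2, lvl 2).
Iteration 3: join on id=2 -> upload (id 2, depends_on=1, lvl 3).
Iteration 4: join on id=1 -> merge (id 1, depends_on=NULL, lvl 4).
Iteration 5: depends_on is NULL; no match; recursion stops.
SUM(lvl) = 0 + 1 + 2 + 3 + 4 = 10.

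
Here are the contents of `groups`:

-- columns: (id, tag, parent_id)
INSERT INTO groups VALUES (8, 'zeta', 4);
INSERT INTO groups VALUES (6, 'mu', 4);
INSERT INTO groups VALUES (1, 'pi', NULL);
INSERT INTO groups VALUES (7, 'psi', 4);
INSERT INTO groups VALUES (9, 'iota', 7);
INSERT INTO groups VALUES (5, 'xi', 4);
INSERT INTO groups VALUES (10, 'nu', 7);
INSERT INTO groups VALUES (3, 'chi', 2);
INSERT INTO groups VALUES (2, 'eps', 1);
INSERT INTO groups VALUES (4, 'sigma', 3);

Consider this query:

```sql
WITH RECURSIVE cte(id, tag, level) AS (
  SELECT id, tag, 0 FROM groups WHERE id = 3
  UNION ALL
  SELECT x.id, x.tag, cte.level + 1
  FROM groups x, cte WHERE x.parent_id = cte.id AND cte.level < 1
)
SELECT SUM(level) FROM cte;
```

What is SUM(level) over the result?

Base: id=3 (chi) at level 0.
Iteration 1: rows with parent_id in {3} -> sigma (id 4, level 1).
Iteration 2: level < 1 fails for all current rows; recursion stops.
SUM(level) = 0 + 1 = 1.

1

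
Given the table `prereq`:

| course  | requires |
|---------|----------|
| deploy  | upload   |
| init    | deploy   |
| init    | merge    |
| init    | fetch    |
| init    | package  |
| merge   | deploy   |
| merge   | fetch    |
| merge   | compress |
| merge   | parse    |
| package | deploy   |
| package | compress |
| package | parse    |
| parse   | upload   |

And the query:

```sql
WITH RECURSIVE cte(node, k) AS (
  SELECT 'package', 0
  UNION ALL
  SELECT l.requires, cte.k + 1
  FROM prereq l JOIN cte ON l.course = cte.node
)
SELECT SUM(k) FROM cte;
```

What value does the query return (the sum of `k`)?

7

Base: (package, k=0).
Iteration 1: edges from {package} -> (compress, k=1), (deploy, k=1), (parse, k=1).
Iteration 2: edges from {compress,deploy,parse} -> (upload, k=2) x2. [UNION ALL keeps all 2 new rows, including repeats]
Iteration 3: no outgoing edges from {upload}; recursion stops.
SUM(k) = 0 + 1 + 1 + 1 + 2 + 2 = 7.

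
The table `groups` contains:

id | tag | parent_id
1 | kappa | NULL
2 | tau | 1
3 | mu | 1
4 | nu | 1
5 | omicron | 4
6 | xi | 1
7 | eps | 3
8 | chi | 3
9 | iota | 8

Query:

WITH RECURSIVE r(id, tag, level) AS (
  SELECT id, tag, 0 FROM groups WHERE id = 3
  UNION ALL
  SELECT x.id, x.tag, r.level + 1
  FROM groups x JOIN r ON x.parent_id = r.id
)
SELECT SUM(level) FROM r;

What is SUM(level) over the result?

4

Base: id=3 (mu) at level 0.
Iteration 1: rows with parent_id in {3} -> eps (id 7, level 1), chi (id 8, level 1).
Iteration 2: rows with parent_id in {7,8} -> iota (id 9, level 2).
Iteration 3: no rows with parent_id in {9}; recursion stops.
SUM(level) = 0 + 1 + 1 + 2 = 4.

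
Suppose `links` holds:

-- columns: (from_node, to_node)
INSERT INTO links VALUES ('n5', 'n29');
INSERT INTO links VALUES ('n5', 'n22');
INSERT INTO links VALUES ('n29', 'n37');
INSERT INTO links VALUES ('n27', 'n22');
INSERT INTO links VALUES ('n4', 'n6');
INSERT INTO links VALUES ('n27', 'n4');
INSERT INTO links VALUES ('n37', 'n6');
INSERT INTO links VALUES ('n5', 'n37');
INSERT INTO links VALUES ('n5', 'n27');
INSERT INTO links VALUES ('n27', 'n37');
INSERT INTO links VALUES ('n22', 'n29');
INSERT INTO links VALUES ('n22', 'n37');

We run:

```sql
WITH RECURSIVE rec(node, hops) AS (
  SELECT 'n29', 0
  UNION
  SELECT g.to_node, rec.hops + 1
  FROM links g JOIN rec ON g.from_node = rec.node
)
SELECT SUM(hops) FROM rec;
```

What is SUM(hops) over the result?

3

Base: (n29, hops=0).
Iteration 1: edges from {n29} -> (n37, hops=1).
Iteration 2: edges from {n37} -> (n6, hops=2).
Iteration 3: no outgoing edges from {n6}; recursion stops.
SUM(hops) = 0 + 1 + 2 = 3.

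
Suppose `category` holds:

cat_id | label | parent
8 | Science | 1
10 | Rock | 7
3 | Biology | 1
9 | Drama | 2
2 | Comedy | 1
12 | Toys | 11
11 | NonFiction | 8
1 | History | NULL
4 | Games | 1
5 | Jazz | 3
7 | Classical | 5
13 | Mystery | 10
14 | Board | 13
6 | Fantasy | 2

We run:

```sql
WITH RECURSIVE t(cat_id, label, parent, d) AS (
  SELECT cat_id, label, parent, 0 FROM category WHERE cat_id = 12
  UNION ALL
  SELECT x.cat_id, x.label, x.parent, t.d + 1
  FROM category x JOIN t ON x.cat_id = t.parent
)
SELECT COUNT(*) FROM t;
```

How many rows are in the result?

Base: cat_id=12 (Toys), parent=11, d 0.
Iteration 1: join on cat_id=11 -> NonFiction (id 11, parent=8, d 1).
Iteration 2: join on cat_id=8 -> Science (id 8, parent=1, d 2).
Iteration 3: join on cat_id=1 -> History (id 1, parent=NULL, d 3).
Iteration 4: parent is NULL; no match; recursion stops.
Total rows emitted: 4.

4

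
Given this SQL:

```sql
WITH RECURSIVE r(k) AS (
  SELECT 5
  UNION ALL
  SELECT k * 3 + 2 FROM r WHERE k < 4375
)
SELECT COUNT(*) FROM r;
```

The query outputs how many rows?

8

Base: k=5.
Iteration 1: 5 < 4375 holds -> k = 5 * 3 + 2 = 17.
Iteration 2: 17 < 4375 holds -> k = 17 * 3 + 2 = 53.
Iteration 3: 53 < 4375 holds -> k = 53 * 3 + 2 = 161.
Iteration 4: 161 < 4375 holds -> k = 161 * 3 + 2 = 485.
Iteration 5: 485 < 4375 holds -> k = 485 * 3 + 2 = 1457.
Iteration 6: 1457 < 4375 holds -> k = 1457 * 3 + 2 = 4373.
Iteration 7: 4373 < 4375 holds -> k = 4373 * 3 + 2 = 13121.
Iteration 8: 13121 < 4375 fails; recursion stops.
Total rows emitted: 8.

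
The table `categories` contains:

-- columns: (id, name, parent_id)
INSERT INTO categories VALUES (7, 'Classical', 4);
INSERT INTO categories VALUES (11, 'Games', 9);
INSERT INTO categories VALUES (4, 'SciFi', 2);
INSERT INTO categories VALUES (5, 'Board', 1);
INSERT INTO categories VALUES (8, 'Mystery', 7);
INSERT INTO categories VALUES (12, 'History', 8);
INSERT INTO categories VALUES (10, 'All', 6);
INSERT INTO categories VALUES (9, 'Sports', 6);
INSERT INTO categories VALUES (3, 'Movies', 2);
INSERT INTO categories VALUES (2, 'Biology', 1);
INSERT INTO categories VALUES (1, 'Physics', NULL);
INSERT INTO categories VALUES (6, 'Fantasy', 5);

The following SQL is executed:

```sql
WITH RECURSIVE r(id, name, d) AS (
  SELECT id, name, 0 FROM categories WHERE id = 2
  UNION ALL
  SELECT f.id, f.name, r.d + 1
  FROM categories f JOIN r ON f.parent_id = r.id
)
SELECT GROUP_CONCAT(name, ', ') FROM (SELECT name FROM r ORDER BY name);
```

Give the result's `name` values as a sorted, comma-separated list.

Base: id=2 (Biology) at d 0.
Iteration 1: rows with parent_id in {2} -> Movies (id 3, d 1), SciFi (id 4, d 1).
Iteration 2: rows with parent_id in {3,4} -> Classical (id 7, d 2).
Iteration 3: rows with parent_id in {7} -> Mystery (id 8, d 3).
Iteration 4: rows with parent_id in {8} -> History (id 12, d 4).
Iteration 5: no rows with parent_id in {12}; recursion stops.

Biology, Classical, History, Movies, Mystery, SciFi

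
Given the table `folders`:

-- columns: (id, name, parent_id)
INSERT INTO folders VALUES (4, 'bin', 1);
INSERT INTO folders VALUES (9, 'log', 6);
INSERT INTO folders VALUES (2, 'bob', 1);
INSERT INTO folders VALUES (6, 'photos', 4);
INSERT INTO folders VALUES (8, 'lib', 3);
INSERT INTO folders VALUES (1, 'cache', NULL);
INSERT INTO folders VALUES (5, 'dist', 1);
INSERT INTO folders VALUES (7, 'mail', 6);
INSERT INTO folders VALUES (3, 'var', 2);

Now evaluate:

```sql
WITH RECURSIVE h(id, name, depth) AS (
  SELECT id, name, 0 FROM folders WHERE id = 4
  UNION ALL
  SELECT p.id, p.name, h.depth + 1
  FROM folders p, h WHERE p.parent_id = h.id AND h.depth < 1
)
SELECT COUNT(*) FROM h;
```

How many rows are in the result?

2

Base: id=4 (bin) at depth 0.
Iteration 1: rows with parent_id in {4} -> photos (id 6, depth 1).
Iteration 2: depth < 1 fails for all current rows; recursion stops.
Total rows emitted: 2.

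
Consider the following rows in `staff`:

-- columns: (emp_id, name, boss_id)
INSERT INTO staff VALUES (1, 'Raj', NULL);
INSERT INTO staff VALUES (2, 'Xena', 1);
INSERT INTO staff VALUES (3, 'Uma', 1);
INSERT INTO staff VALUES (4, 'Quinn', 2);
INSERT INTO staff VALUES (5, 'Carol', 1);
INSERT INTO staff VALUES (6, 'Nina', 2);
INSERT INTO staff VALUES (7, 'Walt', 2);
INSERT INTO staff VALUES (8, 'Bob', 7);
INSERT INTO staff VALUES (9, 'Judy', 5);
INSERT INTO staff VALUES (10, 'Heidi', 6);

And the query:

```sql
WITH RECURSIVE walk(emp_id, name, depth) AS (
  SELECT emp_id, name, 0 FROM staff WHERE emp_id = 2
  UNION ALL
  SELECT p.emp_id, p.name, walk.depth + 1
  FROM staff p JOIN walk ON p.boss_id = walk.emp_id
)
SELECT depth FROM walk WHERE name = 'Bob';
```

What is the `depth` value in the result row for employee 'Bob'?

Base: emp_id=2 (Xena) at depth 0.
Iteration 1: rows with boss_id in {2} -> Quinn (id 4, depth 1), Nina (id 6, depth 1), Walt (id 7, depth 1).
Iteration 2: rows with boss_id in {4,6,7} -> Bob (id 8, depth 2), Heidi (id 10, depth 2).
Iteration 3: no rows with boss_id in {8,10}; recursion stops.

2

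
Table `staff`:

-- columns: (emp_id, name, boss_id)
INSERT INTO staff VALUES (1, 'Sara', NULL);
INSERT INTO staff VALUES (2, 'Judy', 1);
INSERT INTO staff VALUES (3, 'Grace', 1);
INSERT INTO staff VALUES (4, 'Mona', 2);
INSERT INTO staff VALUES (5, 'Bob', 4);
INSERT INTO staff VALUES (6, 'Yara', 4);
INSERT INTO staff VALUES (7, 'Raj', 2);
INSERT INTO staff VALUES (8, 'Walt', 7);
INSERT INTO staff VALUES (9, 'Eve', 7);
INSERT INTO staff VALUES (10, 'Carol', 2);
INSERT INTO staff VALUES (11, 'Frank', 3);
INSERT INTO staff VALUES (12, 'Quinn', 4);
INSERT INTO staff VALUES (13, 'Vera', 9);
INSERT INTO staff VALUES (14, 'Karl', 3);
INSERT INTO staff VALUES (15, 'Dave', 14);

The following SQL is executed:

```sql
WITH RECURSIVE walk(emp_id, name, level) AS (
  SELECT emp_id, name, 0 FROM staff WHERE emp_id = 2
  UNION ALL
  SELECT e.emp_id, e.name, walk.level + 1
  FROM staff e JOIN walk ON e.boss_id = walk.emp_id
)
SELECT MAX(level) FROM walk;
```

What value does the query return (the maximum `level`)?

3

Base: emp_id=2 (Judy) at level 0.
Iteration 1: rows with boss_id in {2} -> Mona (id 4, level 1), Raj (id 7, level 1), Carol (id 10, level 1).
Iteration 2: rows with boss_id in {4,7,10} -> Bob (id 5, level 2), Yara (id 6, level 2), Walt (id 8, level 2), Eve (id 9, level 2), Quinn (id 12, level 2).
Iteration 3: rows with boss_id in {5,6,8,9,12} -> Vera (id 13, level 3).
Iteration 4: no rows with boss_id in {13}; recursion stops.
level values: 0, 1, 1, 1, 2, 2, 2, 2, 2, 3; the maximum is 3.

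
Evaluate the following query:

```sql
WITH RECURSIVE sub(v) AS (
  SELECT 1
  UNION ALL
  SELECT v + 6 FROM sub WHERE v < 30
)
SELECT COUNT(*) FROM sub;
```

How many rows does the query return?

6

Base: v=1.
Iteration 1: 1 < 30 holds -> v = 1 + 6 = 7.
Iteration 2: 7 < 30 holds -> v = 7 + 6 = 13.
Iteration 3: 13 < 30 holds -> v = 13 + 6 = 19.
Iteration 4: 19 < 30 holds -> v = 19 + 6 = 25.
Iteration 5: 25 < 30 holds -> v = 25 + 6 = 31.
Iteration 6: 31 < 30 fails; recursion stops.
Total rows emitted: 6.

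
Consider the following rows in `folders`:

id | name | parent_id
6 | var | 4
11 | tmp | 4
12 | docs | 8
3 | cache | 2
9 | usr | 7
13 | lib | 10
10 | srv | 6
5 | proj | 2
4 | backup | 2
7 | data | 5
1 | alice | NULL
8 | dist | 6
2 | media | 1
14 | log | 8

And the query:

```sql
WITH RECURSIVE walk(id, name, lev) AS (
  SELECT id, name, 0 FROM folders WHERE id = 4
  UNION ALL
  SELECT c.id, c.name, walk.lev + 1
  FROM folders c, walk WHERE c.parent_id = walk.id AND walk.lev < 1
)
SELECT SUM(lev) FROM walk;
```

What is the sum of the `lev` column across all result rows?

2

Base: id=4 (backup) at lev 0.
Iteration 1: rows with parent_id in {4} -> var (id 6, lev 1), tmp (id 11, lev 1).
Iteration 2: lev < 1 fails for all current rows; recursion stops.
SUM(lev) = 0 + 1 + 1 = 2.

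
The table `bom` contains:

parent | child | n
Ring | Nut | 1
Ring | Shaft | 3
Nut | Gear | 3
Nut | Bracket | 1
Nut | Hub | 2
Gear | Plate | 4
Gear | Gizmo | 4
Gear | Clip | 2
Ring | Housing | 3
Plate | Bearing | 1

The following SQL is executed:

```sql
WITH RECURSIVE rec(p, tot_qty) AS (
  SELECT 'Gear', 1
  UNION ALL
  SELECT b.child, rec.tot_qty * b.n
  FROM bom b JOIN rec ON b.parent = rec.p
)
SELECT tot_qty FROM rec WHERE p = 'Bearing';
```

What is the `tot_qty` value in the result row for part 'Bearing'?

4

Base: (Gear, tot_qty=1).
Iteration 1: components of {Gear} -> Clip = 1*2 = 2, Gizmo = 1*4 = 4, Plate = 1*4 = 4.
Iteration 2: components of {Clip,Gizmo,Plate} -> Bearing = 4*1 = 4.
Iteration 3: no further components; recursion stops.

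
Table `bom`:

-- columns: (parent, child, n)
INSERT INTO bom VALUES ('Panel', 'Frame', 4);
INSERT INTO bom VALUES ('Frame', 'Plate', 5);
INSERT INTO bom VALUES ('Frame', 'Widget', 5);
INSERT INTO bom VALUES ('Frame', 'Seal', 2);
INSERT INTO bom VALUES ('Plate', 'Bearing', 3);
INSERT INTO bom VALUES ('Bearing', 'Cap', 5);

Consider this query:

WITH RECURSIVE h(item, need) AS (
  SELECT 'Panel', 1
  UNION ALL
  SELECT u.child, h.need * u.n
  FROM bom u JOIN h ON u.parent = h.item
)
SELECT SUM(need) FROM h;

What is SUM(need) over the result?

413

Base: (Panel, need=1).
Iteration 1: components of {Panel} -> Frame = 1*4 = 4.
Iteration 2: components of {Frame} -> Plate = 4*5 = 20, Seal = 4*2 = 8, Widget = 4*5 = 20.
Iteration 3: components of {Plate,Seal,Widget} -> Bearing = 20*3 = 60.
Iteration 4: components of {Bearing} -> Cap = 60*5 = 300.
Iteration 5: no further components; recursion stops.
SUM(need) = 1 + 4 + 20 + 20 + 8 + 60 + 300 = 413.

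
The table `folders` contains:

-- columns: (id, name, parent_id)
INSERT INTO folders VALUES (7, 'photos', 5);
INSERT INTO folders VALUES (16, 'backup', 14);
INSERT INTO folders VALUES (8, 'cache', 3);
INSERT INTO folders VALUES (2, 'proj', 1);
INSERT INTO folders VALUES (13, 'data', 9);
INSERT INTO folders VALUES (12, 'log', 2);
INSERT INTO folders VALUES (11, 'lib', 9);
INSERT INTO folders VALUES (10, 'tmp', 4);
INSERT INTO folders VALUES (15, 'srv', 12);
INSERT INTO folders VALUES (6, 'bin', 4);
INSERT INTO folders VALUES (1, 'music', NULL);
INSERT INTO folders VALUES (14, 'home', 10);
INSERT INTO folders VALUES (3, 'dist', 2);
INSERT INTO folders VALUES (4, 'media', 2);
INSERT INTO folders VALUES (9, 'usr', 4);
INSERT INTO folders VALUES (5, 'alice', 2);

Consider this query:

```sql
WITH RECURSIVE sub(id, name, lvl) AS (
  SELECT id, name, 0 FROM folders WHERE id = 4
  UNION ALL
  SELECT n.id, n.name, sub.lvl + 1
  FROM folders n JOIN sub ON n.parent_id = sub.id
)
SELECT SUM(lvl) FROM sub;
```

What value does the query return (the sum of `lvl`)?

Base: id=4 (media) at lvl 0.
Iteration 1: rows with parent_id in {4} -> bin (id 6, lvl 1), usr (id 9, lvl 1), tmp (id 10, lvl 1).
Iteration 2: rows with parent_id in {6,9,10} -> lib (id 11, lvl 2), data (id 13, lvl 2), home (id 14, lvl 2).
Iteration 3: rows with parent_id in {11,13,14} -> backup (id 16, lvl 3).
Iteration 4: no rows with parent_id in {16}; recursion stops.
SUM(lvl) = 0 + 1 + 1 + 1 + 2 + 2 + 2 + 3 = 12.

12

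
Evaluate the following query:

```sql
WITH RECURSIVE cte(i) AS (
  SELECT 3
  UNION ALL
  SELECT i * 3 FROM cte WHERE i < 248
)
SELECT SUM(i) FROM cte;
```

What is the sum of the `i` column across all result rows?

1092

Base: i=3.
Iteration 1: 3 < 248 holds -> i = 3 * 3 = 9.
Iteration 2: 9 < 248 holds -> i = 9 * 3 = 27.
Iteration 3: 27 < 248 holds -> i = 27 * 3 = 81.
Iteration 4: 81 < 248 holds -> i = 81 * 3 = 243.
Iteration 5: 243 < 248 holds -> i = 243 * 3 = 729.
Iteration 6: 729 < 248 fails; recursion stops.
SUM(i) = 3 + 9 + 27 + 81 + 243 + 729 = 1092.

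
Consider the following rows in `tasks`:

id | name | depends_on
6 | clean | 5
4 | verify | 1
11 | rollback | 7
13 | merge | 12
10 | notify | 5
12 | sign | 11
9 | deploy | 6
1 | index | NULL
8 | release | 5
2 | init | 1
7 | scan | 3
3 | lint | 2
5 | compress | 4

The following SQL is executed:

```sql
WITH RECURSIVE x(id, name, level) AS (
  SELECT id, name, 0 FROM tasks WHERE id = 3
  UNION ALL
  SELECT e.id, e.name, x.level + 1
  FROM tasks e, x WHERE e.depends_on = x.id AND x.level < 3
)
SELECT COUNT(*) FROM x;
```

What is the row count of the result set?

4

Base: id=3 (lint) at level 0.
Iteration 1: rows with depends_on in {3} -> scan (id 7, level 1).
Iteration 2: rows with depends_on in {7} -> rollback (id 11, level 2).
Iteration 3: rows with depends_on in {11} -> sign (id 12, level 3).
Iteration 4: level < 3 fails for all current rows; recursion stops.
Total rows emitted: 4.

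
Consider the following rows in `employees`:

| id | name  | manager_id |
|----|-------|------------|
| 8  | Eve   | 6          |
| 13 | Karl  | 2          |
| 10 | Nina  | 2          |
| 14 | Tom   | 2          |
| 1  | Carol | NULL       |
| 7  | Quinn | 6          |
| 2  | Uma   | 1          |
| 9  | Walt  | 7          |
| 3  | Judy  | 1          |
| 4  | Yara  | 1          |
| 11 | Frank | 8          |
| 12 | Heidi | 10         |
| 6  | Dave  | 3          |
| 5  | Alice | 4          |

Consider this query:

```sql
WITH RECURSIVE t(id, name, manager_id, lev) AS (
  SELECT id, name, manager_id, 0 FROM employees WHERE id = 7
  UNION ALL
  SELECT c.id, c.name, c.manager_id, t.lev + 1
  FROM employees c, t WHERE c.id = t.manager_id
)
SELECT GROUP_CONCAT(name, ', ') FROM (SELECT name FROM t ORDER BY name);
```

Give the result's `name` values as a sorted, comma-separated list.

Base: id=7 (Quinn), manager_id=6, lev 0.
Iteration 1: join on id=6 -> Dave (id 6, manager_id=3, lev 1).
Iteration 2: join on id=3 -> Judy (id 3, manager_id=1, lev 2).
Iteration 3: join on id=1 -> Carol (id 1, manager_id=NULL, lev 3).
Iteration 4: manager_id is NULL; no match; recursion stops.

Carol, Dave, Judy, Quinn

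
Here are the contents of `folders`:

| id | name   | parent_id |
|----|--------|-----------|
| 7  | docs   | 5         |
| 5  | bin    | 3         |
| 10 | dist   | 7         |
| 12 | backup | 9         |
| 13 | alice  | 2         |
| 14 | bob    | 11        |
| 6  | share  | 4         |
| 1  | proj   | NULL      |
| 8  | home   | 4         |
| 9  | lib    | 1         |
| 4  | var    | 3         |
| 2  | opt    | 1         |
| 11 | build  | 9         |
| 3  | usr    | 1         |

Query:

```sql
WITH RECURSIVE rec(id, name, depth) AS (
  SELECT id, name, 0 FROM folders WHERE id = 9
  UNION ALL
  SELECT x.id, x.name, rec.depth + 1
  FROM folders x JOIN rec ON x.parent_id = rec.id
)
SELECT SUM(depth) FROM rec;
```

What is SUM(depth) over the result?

4

Base: id=9 (lib) at depth 0.
Iteration 1: rows with parent_id in {9} -> build (id 11, depth 1), backup (id 12, depth 1).
Iteration 2: rows with parent_id in {11,12} -> bob (id 14, depth 2).
Iteration 3: no rows with parent_id in {14}; recursion stops.
SUM(depth) = 0 + 1 + 1 + 2 = 4.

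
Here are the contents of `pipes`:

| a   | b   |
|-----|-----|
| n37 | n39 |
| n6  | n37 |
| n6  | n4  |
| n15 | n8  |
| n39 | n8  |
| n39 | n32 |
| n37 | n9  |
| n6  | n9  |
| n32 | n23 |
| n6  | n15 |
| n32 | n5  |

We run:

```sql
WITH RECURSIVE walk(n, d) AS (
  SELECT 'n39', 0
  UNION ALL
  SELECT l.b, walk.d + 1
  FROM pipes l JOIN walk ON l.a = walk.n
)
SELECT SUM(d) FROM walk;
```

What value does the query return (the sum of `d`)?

6

Base: (n39, d=0).
Iteration 1: edges from {n39} -> (n32, d=1), (n8, d=1).
Iteration 2: edges from {n32,n8} -> (n23, d=2), (n5, d=2).
Iteration 3: no outgoing edges from {n23,n5}; recursion stops.
SUM(d) = 0 + 1 + 1 + 2 + 2 = 6.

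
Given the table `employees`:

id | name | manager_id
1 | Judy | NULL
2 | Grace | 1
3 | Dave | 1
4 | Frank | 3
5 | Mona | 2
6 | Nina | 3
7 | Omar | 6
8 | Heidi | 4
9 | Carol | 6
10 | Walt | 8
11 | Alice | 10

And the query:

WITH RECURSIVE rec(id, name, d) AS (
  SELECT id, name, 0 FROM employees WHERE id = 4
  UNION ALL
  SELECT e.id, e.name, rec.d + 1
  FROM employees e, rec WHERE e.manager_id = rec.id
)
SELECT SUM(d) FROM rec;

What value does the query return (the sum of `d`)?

6

Base: id=4 (Frank) at d 0.
Iteration 1: rows with manager_id in {4} -> Heidi (id 8, d 1).
Iteration 2: rows with manager_id in {8} -> Walt (id 10, d 2).
Iteration 3: rows with manager_id in {10} -> Alice (id 11, d 3).
Iteration 4: no rows with manager_id in {11}; recursion stops.
SUM(d) = 0 + 1 + 2 + 3 = 6.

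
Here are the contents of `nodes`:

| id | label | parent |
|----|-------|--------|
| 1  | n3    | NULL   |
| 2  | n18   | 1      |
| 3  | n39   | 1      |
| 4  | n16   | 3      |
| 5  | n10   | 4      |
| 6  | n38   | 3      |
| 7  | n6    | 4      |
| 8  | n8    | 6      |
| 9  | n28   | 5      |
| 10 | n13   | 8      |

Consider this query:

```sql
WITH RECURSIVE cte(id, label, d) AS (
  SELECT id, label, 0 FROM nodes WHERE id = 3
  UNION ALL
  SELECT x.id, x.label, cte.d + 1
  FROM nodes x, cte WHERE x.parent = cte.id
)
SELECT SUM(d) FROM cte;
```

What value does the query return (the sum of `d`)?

Base: id=3 (n39) at d 0.
Iteration 1: rows with parent in {3} -> n16 (id 4, d 1), n38 (id 6, d 1).
Iteration 2: rows with parent in {4,6} -> n10 (id 5, d 2), n6 (id 7, d 2), n8 (id 8, d 2).
Iteration 3: rows with parent in {5,7,8} -> n28 (id 9, d 3), n13 (id 10, d 3).
Iteration 4: no rows with parent in {9,10}; recursion stops.
SUM(d) = 0 + 1 + 1 + 2 + 2 + 2 + 3 + 3 = 14.

14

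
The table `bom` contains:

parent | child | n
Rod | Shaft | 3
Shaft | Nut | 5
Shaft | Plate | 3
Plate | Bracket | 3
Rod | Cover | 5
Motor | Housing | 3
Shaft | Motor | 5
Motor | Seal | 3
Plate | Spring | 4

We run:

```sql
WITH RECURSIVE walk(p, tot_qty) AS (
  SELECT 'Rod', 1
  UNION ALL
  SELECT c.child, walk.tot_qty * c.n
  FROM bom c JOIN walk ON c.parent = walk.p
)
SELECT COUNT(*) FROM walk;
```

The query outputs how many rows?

Base: (Rod, tot_qty=1).
Iteration 1: components of {Rod} -> Cover = 1*5 = 5, Shaft = 1*3 = 3.
Iteration 2: components of {Cover,Shaft} -> Motor = 3*5 = 15, Nut = 3*5 = 15, Plate = 3*3 = 9.
Iteration 3: components of {Motor,Nut,Plate} -> Bracket = 9*3 = 27, Housing = 15*3 = 45, Seal = 15*3 = 45, Spring = 9*4 = 36.
Iteration 4: no further components; recursion stops.
Total rows emitted: 10.

10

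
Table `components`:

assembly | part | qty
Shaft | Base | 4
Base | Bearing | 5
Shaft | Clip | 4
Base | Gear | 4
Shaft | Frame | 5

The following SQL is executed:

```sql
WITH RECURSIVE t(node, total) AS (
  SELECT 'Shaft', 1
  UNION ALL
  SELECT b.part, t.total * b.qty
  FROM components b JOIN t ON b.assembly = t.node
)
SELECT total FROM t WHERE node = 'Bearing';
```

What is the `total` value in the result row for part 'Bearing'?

20

Base: (Shaft, total=1).
Iteration 1: components of {Shaft} -> Base = 1*4 = 4, Clip = 1*4 = 4, Frame = 1*5 = 5.
Iteration 2: components of {Base,Clip,Frame} -> Bearing = 4*5 = 20, Gear = 4*4 = 16.
Iteration 3: no further components; recursion stops.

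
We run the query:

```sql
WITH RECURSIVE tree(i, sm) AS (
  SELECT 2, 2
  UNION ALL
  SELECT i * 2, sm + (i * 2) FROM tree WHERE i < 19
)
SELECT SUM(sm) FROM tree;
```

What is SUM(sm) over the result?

Base: i=2, sm=2.
Iteration 1: 2 < 19 holds -> i = 2 * 2 = 4, sm = 2 + 4 = 6.
Iteration 2: 4 < 19 holds -> i = 4 * 2 = 8, sm = 6 + 8 = 14.
Iteration 3: 8 < 19 holds -> i = 8 * 2 = 16, sm = 14 + 16 = 30.
Iteration 4: 16 < 19 holds -> i = 16 * 2 = 32, sm = 30 + 32 = 62.
Iteration 5: 32 < 19 fails; recursion stops.
SUM(sm) = 2 + 6 + 14 + 30 + 62 = 114.

114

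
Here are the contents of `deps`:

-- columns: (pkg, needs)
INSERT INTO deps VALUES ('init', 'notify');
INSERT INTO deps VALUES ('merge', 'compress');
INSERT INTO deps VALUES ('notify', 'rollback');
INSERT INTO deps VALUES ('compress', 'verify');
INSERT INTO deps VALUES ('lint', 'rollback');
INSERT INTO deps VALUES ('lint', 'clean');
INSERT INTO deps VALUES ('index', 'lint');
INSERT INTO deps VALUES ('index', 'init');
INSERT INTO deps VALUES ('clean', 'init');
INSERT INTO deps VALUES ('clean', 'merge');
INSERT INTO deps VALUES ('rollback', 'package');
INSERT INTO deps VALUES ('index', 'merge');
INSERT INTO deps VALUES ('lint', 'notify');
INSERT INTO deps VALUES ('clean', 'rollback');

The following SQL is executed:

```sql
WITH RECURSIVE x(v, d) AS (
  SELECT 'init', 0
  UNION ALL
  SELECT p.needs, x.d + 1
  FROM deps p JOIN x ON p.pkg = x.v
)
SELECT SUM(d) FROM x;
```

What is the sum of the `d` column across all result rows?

Base: (init, d=0).
Iteration 1: edges from {init} -> (notify, d=1).
Iteration 2: edges from {notify} -> (rollback, d=2).
Iteration 3: edges from {rollback} -> (package, d=3).
Iteration 4: no outgoing edges from {package}; recursion stops.
SUM(d) = 0 + 1 + 2 + 3 = 6.

6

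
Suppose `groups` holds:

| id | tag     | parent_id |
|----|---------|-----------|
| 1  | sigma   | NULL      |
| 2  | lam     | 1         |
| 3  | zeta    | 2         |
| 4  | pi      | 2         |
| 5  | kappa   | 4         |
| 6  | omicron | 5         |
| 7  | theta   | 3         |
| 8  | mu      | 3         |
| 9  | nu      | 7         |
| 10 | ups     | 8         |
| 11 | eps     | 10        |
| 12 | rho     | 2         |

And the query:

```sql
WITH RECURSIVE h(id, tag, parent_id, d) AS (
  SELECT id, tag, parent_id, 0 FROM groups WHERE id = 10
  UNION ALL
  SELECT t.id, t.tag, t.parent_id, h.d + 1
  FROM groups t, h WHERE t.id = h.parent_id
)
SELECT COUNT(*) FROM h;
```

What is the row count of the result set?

Base: id=10 (ups), parent_id=8, d 0.
Iteration 1: join on id=8 -> mu (id 8, parent_id=3, d 1).
Iteration 2: join on id=3 -> zeta (id 3, parent_id=2, d 2).
Iteration 3: join on id=2 -> lam (id 2, parent_id=1, d 3).
Iteration 4: join on id=1 -> sigma (id 1, parent_id=NULL, d 4).
Iteration 5: parent_id is NULL; no match; recursion stops.
Total rows emitted: 5.

5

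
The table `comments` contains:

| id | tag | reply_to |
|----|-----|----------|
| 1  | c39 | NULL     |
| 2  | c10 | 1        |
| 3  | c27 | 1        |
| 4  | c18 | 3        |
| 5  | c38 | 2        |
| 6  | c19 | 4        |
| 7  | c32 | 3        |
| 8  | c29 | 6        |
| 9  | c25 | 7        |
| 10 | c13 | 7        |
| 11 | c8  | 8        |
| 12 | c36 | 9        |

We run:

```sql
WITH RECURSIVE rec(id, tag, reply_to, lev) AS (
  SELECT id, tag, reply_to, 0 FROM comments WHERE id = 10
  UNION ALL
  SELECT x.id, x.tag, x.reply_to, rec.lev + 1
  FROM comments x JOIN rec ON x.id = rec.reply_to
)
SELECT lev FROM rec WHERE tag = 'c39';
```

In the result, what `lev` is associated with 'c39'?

3

Base: id=10 (c13), reply_to=7, lev 0.
Iteration 1: join on id=7 -> c32 (id 7, reply_to=3, lev 1).
Iteration 2: join on id=3 -> c27 (id 3, reply_to=1, lev 2).
Iteration 3: join on id=1 -> c39 (id 1, reply_to=NULL, lev 3).
Iteration 4: reply_to is NULL; no match; recursion stops.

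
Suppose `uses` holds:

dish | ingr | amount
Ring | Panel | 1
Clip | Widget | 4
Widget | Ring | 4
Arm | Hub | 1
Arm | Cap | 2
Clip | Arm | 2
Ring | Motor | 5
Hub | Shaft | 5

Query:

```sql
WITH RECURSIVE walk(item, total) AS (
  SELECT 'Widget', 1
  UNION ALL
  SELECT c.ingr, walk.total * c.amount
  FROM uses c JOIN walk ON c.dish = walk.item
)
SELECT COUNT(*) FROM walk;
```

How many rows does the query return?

Base: (Widget, total=1).
Iteration 1: components of {Widget} -> Ring = 1*4 = 4.
Iteration 2: components of {Ring} -> Motor = 4*5 = 20, Panel = 4*1 = 4.
Iteration 3: no further components; recursion stops.
Total rows emitted: 4.

4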